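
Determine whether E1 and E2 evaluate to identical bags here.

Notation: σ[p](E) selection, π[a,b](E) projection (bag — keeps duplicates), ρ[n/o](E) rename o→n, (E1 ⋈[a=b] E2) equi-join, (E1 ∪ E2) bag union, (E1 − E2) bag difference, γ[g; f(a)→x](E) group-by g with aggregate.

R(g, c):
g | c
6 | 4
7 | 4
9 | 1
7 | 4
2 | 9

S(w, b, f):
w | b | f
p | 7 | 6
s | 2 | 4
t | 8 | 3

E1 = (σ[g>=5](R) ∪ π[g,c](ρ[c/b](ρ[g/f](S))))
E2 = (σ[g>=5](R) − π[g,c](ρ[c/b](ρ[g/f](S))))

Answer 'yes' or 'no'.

E1 per-node cardinality:
  R → 5
  σ[g>=5](R) → 4
  S → 3
  ρ[g/f](S) → 3
  ρ[c/b](ρ[g/f](S)) → 3
  π[g,c](ρ[c/b](ρ[g/f](S))) → 3
  (σ[g>=5](R) ∪ π[g,c](ρ[c/b](ρ[g/f](S)))) → 7
E2 per-node cardinality:
  R → 5
  σ[g>=5](R) → 4
  S → 3
  ρ[g/f](S) → 3
  ρ[c/b](ρ[g/f](S)) → 3
  π[g,c](ρ[c/b](ρ[g/f](S))) → 3
  (σ[g>=5](R) − π[g,c](ρ[c/b](ρ[g/f](S)))) → 4

E1 result:
g | c
3 | 8
4 | 2
6 | 4
6 | 7
7 | 4
7 | 4
9 | 1
E2 result:
g | c
6 | 4
7 | 4
7 | 4
9 | 1
Witness: (3, 8) appears 1× in E1 but 0× in E2.

no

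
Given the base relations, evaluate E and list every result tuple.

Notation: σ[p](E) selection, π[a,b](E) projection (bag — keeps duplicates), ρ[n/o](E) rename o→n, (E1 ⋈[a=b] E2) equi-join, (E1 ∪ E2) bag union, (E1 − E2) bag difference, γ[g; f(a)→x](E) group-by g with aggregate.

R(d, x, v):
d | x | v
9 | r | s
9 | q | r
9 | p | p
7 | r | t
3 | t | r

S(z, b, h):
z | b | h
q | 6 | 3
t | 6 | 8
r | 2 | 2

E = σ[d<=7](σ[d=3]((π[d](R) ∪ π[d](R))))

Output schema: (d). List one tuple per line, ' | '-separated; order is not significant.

Row counts bottom-up:
  R → 5
  π[d](R) → 5
  R → 5
  π[d](R) → 5
  (π[d](R) ∪ π[d](R)) → 10
  σ[d=3]((π[d](R) ∪ π[d](R))) → 2
  σ[d<=7](σ[d=3]((π[d](R) ∪ π[d](R)))) → 2

== RESULT ==
d
3
3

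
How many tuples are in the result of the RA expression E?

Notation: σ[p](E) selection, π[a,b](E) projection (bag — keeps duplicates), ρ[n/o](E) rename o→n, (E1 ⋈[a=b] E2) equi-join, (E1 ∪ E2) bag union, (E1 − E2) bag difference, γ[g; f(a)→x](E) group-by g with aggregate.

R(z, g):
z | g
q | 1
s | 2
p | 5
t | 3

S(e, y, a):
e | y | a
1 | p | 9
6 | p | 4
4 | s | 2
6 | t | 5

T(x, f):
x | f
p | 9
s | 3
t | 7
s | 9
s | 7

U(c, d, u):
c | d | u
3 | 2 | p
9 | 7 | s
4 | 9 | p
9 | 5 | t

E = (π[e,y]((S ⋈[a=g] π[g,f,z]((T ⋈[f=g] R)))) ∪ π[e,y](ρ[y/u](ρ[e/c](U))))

Stepwise |·|:
  S → 4
  T → 5
  R → 4
  (T ⋈[f=g] R) → 1
  π[g,f,z]((T ⋈[f=g] R)) → 1
  (S ⋈[a=g] π[g,f,z]((T ⋈[f=g] R))) → 0
  π[e,y]((S ⋈[a=g] π[g,f,z]((T ⋈[f=g] R)))) → 0
  U → 4
  ρ[e/c](U) → 4
  ρ[y/u](ρ[e/c](U)) → 4
  π[e,y](ρ[y/u](ρ[e/c](U))) → 4
  (π[e,y]((S ⋈[a=g] π[g,f,z]((T ⋈[f=g] R)))) ∪ π[e,y](ρ[y/u](ρ[e/c](U)))) → 4

|E| = 4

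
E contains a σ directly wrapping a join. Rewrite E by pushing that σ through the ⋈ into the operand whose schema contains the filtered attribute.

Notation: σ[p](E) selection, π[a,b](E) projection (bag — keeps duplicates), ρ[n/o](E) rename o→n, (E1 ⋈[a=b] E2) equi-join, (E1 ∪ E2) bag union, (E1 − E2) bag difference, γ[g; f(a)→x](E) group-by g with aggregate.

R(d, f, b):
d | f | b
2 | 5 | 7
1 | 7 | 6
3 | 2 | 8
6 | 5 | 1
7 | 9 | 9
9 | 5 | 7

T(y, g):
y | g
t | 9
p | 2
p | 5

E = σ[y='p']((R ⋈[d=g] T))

σ filters on y, owned by the right side.
E' = (R ⋈[d=g] σ[y='p'](T))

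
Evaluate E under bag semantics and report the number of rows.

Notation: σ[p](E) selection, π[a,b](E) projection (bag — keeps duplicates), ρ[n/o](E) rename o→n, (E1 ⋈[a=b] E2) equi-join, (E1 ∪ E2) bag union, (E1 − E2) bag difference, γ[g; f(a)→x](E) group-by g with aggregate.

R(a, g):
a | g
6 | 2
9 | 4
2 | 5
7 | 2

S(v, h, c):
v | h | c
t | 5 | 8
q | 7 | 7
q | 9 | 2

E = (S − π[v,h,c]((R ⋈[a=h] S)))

Subexpression sizes:
  S → 3
  R → 4
  S → 3
  (R ⋈[a=h] S) → 2
  π[v,h,c]((R ⋈[a=h] S)) → 2
  (S − π[v,h,c]((R ⋈[a=h] S))) → 1

|E| = 1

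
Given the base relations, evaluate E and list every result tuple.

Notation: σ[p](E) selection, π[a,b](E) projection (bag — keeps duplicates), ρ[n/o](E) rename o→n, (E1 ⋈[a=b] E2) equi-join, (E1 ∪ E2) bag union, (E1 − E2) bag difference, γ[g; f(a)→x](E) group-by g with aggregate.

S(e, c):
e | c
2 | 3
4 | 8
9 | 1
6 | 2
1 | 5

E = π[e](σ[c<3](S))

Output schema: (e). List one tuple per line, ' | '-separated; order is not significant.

Subexpression sizes:
  S → 5
  σ[c<3](S) → 2
  π[e](σ[c<3](S)) → 2

== RESULT ==
e
6
9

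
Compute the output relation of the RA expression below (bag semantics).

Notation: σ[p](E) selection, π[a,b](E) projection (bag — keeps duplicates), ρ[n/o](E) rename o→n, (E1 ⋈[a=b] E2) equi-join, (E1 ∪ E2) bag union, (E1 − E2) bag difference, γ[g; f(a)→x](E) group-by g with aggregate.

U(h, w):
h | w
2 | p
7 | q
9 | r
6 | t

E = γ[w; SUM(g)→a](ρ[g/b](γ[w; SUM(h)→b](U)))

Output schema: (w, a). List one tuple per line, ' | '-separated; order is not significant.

Subexpression sizes:
  U → 4
  γ[w; SUM(h)→b](U) → 4
  ρ[g/b](γ[w; SUM(h)→b](U)) → 4
  γ[w; SUM(g)→a](ρ[g/b](γ[w; SUM(h)→b](U))) → 4

== RESULT ==
w | a
p | 2
q | 7
r | 9
t | 6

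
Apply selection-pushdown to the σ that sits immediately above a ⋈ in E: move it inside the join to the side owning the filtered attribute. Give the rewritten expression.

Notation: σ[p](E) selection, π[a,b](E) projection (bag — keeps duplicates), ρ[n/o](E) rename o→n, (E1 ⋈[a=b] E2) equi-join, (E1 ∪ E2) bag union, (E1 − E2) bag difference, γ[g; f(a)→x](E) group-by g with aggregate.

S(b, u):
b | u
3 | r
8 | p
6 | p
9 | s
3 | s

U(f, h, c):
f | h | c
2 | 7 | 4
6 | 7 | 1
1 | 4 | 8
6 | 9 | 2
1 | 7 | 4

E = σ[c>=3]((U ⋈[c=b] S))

σ filters on c, owned by the left side.
E' = (σ[c>=3](U) ⋈[c=b] S)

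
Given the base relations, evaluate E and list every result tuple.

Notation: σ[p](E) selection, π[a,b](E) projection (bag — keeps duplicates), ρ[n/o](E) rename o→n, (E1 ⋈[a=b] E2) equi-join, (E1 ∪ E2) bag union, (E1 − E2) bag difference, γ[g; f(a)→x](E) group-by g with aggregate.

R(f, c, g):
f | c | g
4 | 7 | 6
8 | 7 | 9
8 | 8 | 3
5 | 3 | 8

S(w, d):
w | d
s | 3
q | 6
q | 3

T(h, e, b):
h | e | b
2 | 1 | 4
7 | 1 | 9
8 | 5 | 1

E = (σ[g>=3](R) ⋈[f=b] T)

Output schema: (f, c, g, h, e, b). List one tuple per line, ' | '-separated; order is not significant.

Row counts bottom-up:
  R → 4
  σ[g>=3](R) → 4
  T → 3
  (σ[g>=3](R) ⋈[f=b] T) → 1

== RESULT ==
f | c | g | h | e | b
4 | 7 | 6 | 2 | 1 | 4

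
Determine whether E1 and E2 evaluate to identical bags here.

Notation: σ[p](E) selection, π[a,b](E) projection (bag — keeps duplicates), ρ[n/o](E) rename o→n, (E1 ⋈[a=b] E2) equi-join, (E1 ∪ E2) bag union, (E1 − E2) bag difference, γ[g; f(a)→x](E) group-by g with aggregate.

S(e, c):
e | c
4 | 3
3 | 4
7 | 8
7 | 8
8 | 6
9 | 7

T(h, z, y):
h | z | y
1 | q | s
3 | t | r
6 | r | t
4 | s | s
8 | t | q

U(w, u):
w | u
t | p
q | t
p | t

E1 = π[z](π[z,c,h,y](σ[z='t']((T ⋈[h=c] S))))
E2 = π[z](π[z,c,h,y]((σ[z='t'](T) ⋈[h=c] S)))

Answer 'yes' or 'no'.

E1 row counts bottom-up:
  T → 5
  S → 6
  (T ⋈[h=c] S) → 5
  σ[z='t']((T ⋈[h=c] S)) → 3
  π[z,c,h,y](σ[z='t']((T ⋈[h=c] S))) → 3
  π[z](π[z,c,h,y](σ[z='t']((T ⋈[h=c] S)))) → 3
E2 row counts bottom-up:
  T → 5
  σ[z='t'](T) → 2
  S → 6
  (σ[z='t'](T) ⋈[h=c] S) → 3
  π[z,c,h,y]((σ[z='t'](T) ⋈[h=c] S)) → 3
  π[z](π[z,c,h,y]((σ[z='t'](T) ⋈[h=c] S))) → 3

E1 and E2 produce the same multiset:
z
t
t
t

yes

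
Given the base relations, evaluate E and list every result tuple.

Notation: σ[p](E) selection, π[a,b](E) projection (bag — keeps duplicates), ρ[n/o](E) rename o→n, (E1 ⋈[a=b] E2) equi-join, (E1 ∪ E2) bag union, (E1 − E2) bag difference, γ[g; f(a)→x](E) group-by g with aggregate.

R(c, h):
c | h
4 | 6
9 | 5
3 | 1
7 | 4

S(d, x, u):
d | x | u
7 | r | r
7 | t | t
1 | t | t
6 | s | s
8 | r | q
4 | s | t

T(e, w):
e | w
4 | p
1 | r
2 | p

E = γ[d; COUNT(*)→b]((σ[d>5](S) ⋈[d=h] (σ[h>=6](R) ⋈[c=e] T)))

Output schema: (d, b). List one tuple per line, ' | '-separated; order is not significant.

Per-node cardinality:
  S → 6
  σ[d>5](S) → 4
  R → 4
  σ[h>=6](R) → 1
  T → 3
  (σ[h>=6](R) ⋈[c=e] T) → 1
  (σ[d>5](S) ⋈[d=h] (σ[h>=6](R) ⋈[c=e] T)) → 1
  γ[d; COUNT(*)→b]((σ[d>5](S) ⋈[d=h] (σ[h>=6](R) ⋈[c=e] T))) → 1

== RESULT ==
d | b
6 | 1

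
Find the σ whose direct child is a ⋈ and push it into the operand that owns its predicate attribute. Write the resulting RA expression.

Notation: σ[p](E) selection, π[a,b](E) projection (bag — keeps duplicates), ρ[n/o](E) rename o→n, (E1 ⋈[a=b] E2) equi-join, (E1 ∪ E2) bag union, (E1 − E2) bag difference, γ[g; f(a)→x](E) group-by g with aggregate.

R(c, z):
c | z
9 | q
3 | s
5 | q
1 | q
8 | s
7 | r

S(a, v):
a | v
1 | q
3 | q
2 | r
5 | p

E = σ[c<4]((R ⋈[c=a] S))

σ filters on c, owned by the left side.
E' = (σ[c<4](R) ⋈[c=a] S)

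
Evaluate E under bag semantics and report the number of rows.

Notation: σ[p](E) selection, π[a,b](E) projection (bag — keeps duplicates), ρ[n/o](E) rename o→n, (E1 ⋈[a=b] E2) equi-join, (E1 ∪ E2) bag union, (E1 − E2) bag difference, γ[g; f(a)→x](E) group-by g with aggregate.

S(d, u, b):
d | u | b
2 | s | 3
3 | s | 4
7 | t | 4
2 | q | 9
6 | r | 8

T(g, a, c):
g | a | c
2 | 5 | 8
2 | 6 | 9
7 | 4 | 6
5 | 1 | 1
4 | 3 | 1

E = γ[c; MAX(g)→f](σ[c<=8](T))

Row counts bottom-up:
  T → 5
  σ[c<=8](T) → 4
  γ[c; MAX(g)→f](σ[c<=8](T)) → 3

|E| = 3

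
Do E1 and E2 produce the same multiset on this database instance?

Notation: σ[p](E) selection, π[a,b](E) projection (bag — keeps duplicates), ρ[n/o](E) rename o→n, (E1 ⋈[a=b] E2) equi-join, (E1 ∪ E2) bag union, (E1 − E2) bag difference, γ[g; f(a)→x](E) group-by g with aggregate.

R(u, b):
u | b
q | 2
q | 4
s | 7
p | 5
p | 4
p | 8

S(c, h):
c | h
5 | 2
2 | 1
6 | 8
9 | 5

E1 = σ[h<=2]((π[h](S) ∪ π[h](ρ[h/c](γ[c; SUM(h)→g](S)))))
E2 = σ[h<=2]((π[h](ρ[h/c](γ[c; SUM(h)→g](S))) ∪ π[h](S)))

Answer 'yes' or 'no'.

E1 stepwise |·|:
  S → 4
  π[h](S) → 4
  S → 4
  γ[c; SUM(h)→g](S) → 4
  ρ[h/c](γ[c; SUM(h)→g](S)) → 4
  π[h](ρ[h/c](γ[c; SUM(h)→g](S))) → 4
  (π[h](S) ∪ π[h](ρ[h/c](γ[c; SUM(h)→g](S)))) → 8
  σ[h<=2]((π[h](S) ∪ π[h](ρ[h/c](γ[c; SUM(h)→g](S))))) → 3
E2 stepwise |·|:
  S → 4
  γ[c; SUM(h)→g](S) → 4
  ρ[h/c](γ[c; SUM(h)→g](S)) → 4
  π[h](ρ[h/c](γ[c; SUM(h)→g](S))) → 4
  S → 4
  π[h](S) → 4
  (π[h](ρ[h/c](γ[c; SUM(h)→g](S))) ∪ π[h](S)) → 8
  σ[h<=2]((π[h](ρ[h/c](γ[c; SUM(h)→g](S))) ∪ π[h](S))) → 3

E1 and E2 produce the same multiset:
h
1
2
2

yes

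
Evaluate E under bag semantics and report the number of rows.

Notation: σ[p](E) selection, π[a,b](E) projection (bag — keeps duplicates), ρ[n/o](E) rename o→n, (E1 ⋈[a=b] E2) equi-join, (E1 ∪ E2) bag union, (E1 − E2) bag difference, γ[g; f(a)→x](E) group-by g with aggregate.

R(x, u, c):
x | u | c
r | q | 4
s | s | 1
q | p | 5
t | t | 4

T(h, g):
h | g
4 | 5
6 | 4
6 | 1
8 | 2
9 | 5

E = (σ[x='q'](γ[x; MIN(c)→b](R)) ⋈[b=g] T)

Row counts bottom-up:
  R → 4
  γ[x; MIN(c)→b](R) → 4
  σ[x='q'](γ[x; MIN(c)→b](R)) → 1
  T → 5
  (σ[x='q'](γ[x; MIN(c)→b](R)) ⋈[b=g] T) → 2

|E| = 2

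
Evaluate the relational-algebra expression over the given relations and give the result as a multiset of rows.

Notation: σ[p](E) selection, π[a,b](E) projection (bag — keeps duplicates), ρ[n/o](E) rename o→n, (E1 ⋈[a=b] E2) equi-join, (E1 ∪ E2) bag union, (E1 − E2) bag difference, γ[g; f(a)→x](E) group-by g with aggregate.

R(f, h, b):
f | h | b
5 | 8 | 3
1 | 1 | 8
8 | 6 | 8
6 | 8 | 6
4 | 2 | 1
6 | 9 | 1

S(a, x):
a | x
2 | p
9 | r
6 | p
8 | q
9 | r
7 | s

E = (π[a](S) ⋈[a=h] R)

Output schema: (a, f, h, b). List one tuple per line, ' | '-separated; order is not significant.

Per-node cardinality:
  S → 6
  π[a](S) → 6
  R → 6
  (π[a](S) ⋈[a=h] R) → 6

== RESULT ==
a | f | h | b
2 | 4 | 2 | 1
6 | 8 | 6 | 8
8 | 5 | 8 | 3
8 | 6 | 8 | 6
9 | 6 | 9 | 1
9 | 6 | 9 | 1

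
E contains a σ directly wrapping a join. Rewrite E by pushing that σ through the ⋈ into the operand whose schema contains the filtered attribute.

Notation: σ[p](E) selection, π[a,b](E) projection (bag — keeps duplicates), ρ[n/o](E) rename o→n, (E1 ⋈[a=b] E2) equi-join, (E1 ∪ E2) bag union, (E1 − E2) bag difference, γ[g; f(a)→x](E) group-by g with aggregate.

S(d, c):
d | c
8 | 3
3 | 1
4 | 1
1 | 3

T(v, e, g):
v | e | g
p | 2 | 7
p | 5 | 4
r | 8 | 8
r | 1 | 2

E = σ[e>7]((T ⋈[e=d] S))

σ filters on e, owned by the left side.
E' = (σ[e>7](T) ⋈[e=d] S)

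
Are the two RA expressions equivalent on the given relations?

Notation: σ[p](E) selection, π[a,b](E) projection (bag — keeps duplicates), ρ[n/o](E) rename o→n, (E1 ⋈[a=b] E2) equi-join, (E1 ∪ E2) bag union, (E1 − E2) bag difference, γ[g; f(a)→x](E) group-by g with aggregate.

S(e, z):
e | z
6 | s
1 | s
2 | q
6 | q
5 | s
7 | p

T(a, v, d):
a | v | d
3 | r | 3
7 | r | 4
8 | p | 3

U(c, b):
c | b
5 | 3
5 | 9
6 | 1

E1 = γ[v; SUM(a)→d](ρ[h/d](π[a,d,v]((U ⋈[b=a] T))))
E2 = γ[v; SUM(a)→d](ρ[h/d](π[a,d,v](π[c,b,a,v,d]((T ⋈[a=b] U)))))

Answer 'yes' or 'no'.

E1 per-node cardinality:
  U → 3
  T → 3
  (U ⋈[b=a] T) → 1
  π[a,d,v]((U ⋈[b=a] T)) → 1
  ρ[h/d](π[a,d,v]((U ⋈[b=a] T))) → 1
  γ[v; SUM(a)→d](ρ[h/d](π[a,d,v]((U ⋈[b=a] T)))) → 1
E2 per-node cardinality:
  T → 3
  U → 3
  (T ⋈[a=b] U) → 1
  π[c,b,a,v,d]((T ⋈[a=b] U)) → 1
  π[a,d,v](π[c,b,a,v,d]((T ⋈[a=b] U))) → 1
  ρ[h/d](π[a,d,v](π[c,b,a,v,d]((T ⋈[a=b] U)))) → 1
  γ[v; SUM(a)→d](ρ[h/d](π[a,d,v](π[c,b,a,v,d]((T ⋈[a=b] U))))) → 1

E1 and E2 produce the same multiset:
v | d
r | 3

yes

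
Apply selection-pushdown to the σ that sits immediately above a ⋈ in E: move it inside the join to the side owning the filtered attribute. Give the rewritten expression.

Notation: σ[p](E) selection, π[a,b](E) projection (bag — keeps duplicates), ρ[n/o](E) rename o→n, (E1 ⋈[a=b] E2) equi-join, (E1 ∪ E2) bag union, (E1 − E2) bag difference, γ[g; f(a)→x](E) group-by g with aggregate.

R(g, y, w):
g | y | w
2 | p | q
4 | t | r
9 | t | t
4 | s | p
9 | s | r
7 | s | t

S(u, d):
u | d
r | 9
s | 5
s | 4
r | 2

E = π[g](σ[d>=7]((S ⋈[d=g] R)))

σ filters on d, owned by the left side.
E' = π[g]((σ[d>=7](S) ⋈[d=g] R))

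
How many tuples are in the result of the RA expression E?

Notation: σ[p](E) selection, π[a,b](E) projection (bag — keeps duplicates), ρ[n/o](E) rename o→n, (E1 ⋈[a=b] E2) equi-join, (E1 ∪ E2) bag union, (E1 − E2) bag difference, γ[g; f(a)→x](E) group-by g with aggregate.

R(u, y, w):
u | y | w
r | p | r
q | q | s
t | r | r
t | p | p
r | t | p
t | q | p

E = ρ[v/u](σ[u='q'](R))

Stepwise |·|:
  R → 6
  σ[u='q'](R) → 1
  ρ[v/u](σ[u='q'](R)) → 1

|E| = 1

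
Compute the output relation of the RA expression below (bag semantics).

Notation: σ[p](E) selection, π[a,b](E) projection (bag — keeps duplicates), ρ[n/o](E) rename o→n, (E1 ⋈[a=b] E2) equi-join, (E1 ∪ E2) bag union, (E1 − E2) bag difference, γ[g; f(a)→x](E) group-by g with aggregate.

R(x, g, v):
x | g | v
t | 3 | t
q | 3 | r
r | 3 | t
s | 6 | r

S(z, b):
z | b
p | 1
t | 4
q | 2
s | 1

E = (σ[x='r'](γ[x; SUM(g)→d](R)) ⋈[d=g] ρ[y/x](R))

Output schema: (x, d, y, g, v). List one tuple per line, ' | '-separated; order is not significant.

Row counts bottom-up:
  R → 4
  γ[x; SUM(g)→d](R) → 4
  σ[x='r'](γ[x; SUM(g)→d](R)) → 1
  R → 4
  ρ[y/x](R) → 4
  (σ[x='r'](γ[x; SUM(g)→d](R)) ⋈[d=g] ρ[y/x](R)) → 3

== RESULT ==
x | d | y | g | v
r | 3 | q | 3 | r
r | 3 | r | 3 | t
r | 3 | t | 3 | t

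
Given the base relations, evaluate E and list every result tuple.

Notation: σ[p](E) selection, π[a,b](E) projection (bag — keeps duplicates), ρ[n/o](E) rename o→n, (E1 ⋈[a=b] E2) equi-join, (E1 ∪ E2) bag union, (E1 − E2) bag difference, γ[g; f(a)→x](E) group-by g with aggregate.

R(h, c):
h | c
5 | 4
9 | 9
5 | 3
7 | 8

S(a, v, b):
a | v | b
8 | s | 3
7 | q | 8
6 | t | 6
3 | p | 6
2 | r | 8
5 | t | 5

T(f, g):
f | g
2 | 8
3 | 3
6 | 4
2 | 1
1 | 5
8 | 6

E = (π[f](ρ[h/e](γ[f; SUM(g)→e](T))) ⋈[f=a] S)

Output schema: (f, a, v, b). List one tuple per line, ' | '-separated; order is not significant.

Subexpression sizes:
  T → 6
  γ[f; SUM(g)→e](T) → 5
  ρ[h/e](γ[f; SUM(g)→e](T)) → 5
  π[f](ρ[h/e](γ[f; SUM(g)→e](T))) → 5
  S → 6
  (π[f](ρ[h/e](γ[f; SUM(g)→e](T))) ⋈[f=a] S) → 4

== RESULT ==
f | a | v | b
2 | 2 | r | 8
3 | 3 | p | 6
6 | 6 | t | 6
8 | 8 | s | 3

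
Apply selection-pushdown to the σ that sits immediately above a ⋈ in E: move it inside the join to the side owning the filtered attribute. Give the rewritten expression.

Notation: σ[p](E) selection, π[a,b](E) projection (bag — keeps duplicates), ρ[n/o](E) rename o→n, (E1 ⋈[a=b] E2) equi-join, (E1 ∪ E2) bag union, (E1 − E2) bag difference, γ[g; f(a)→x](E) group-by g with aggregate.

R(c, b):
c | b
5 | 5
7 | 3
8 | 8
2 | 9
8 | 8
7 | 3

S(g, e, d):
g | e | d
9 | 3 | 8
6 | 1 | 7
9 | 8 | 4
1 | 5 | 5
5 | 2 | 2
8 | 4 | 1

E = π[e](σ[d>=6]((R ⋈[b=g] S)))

σ filters on d, owned by the right side.
E' = π[e]((R ⋈[b=g] σ[d>=6](S)))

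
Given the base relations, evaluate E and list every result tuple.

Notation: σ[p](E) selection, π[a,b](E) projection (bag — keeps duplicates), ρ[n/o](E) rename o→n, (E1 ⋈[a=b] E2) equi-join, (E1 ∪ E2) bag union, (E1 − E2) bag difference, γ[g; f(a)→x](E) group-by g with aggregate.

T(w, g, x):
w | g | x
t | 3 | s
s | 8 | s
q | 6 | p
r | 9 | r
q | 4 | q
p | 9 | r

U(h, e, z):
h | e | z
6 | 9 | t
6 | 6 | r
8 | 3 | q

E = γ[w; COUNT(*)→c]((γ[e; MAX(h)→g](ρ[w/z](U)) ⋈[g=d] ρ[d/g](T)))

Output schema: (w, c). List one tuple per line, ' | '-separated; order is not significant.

Per-node cardinality:
  U → 3
  ρ[w/z](U) → 3
  γ[e; MAX(h)→g](ρ[w/z](U)) → 3
  T → 6
  ρ[d/g](T) → 6
  (γ[e; MAX(h)→g](ρ[w/z](U)) ⋈[g=d] ρ[d/g](T)) → 3
  γ[w; COUNT(*)→c]((γ[e; MAX(h)→g](ρ[w/z](U)) ⋈[g=d] ρ[d/g](T))) → 2

== RESULT ==
w | c
q | 2
s | 1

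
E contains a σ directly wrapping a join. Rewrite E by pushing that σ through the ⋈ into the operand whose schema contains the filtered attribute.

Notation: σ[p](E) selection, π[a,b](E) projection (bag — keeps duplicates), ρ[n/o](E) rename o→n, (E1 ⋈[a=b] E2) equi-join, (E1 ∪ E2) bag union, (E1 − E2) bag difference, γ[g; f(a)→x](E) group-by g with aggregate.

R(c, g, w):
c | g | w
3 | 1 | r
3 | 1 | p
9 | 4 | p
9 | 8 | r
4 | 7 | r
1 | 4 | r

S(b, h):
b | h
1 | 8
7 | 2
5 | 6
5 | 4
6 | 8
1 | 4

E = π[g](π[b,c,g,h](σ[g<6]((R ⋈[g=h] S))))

σ filters on g, owned by the left side.
E' = π[g](π[b,c,g,h]((σ[g<6](R) ⋈[g=h] S)))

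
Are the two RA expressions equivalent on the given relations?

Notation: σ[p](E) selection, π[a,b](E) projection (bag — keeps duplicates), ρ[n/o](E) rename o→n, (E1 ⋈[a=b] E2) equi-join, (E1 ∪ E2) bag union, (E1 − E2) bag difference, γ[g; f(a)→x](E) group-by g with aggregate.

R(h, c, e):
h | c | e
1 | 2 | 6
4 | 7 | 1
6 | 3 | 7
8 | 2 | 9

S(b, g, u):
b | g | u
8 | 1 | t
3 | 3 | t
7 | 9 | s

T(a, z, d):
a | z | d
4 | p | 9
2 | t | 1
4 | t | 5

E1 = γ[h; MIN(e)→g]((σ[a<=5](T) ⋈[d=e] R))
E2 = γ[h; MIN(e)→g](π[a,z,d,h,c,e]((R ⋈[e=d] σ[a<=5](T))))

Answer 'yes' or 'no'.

E1 stepwise |·|:
  T → 3
  σ[a<=5](T) → 3
  R → 4
  (σ[a<=5](T) ⋈[d=e] R) → 2
  γ[h; MIN(e)→g]((σ[a<=5](T) ⋈[d=e] R)) → 2
E2 stepwise |·|:
  R → 4
  T → 3
  σ[a<=5](T) → 3
  (R ⋈[e=d] σ[a<=5](T)) → 2
  π[a,z,d,h,c,e]((R ⋈[e=d] σ[a<=5](T))) → 2
  γ[h; MIN(e)→g](π[a,z,d,h,c,e]((R ⋈[e=d] σ[a<=5](T)))) → 2

E1 and E2 produce the same multiset:
h | g
4 | 1
8 | 9

yes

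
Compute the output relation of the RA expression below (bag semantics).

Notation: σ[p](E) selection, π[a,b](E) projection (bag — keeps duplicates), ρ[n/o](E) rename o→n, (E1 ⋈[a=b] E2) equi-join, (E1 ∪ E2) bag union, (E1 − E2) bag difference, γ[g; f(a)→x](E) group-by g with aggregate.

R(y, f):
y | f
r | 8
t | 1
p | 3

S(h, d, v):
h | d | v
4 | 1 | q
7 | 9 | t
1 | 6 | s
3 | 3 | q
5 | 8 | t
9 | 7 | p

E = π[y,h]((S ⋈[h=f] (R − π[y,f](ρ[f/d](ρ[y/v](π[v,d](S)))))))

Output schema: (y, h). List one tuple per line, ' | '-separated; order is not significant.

Stepwise |·|:
  S → 6
  R → 3
  S → 6
  π[v,d](S) → 6
  ρ[y/v](π[v,d](S)) → 6
  ρ[f/d](ρ[y/v](π[v,d](S))) → 6
  π[y,f](ρ[f/d](ρ[y/v](π[v,d](S)))) → 6
  (R − π[y,f](ρ[f/d](ρ[y/v](π[v,d](S))))) → 3
  (S ⋈[h=f] (R − π[y,f](ρ[f/d](ρ[y/v](π[v,d](S)))))) → 2
  π[y,h]((S ⋈[h=f] (R − π[y,f](ρ[f/d](ρ[y/v](π[v,d](S))))))) → 2

== RESULT ==
y | h
p | 3
t | 1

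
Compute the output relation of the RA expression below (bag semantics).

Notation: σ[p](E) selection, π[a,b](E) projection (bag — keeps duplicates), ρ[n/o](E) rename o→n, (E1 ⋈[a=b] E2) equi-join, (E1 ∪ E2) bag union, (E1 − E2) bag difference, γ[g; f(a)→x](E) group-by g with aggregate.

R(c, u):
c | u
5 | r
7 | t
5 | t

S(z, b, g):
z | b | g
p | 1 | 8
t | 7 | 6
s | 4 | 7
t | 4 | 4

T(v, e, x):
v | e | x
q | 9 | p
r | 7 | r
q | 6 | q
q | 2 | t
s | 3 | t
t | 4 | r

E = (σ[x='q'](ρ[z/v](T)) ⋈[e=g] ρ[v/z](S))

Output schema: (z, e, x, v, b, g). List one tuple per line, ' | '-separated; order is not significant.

Subexpression sizes:
  T → 6
  ρ[z/v](T) → 6
  σ[x='q'](ρ[z/v](T)) → 1
  S → 4
  ρ[v/z](S) → 4
  (σ[x='q'](ρ[z/v](T)) ⋈[e=g] ρ[v/z](S)) → 1

== RESULT ==
z | e | x | v | b | g
q | 6 | q | t | 7 | 6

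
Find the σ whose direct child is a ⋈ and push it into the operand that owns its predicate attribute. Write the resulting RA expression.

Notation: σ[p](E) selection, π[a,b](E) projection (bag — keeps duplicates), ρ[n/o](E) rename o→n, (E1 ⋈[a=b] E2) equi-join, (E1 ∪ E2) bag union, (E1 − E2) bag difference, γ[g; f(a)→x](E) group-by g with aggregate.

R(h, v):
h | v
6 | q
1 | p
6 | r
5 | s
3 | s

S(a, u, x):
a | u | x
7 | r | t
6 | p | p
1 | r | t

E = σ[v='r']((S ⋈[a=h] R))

σ filters on v, owned by the right side.
E' = (S ⋈[a=h] σ[v='r'](R))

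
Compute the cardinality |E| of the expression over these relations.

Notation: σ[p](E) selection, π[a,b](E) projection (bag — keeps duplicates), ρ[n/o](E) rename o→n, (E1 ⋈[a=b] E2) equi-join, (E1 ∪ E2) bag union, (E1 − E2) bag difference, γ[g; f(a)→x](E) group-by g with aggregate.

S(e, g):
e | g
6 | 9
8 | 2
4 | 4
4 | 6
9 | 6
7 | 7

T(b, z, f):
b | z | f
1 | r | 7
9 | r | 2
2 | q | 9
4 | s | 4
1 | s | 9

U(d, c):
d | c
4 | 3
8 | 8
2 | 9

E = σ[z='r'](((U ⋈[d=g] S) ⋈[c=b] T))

Stepwise |·|:
  U → 3
  S → 6
  (U ⋈[d=g] S) → 2
  T → 5
  ((U ⋈[d=g] S) ⋈[c=b] T) → 1
  σ[z='r'](((U ⋈[d=g] S) ⋈[c=b] T)) → 1

|E| = 1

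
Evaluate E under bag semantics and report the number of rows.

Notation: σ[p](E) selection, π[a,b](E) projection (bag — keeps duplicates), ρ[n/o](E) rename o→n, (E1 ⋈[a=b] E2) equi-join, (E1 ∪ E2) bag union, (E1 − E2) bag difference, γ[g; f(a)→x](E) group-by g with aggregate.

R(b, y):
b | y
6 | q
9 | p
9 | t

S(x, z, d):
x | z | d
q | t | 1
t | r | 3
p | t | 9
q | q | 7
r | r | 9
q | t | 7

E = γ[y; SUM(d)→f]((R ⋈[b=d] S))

Per-node cardinality:
  R → 3
  S → 6
  (R ⋈[b=d] S) → 4
  γ[y; SUM(d)→f]((R ⋈[b=d] S)) → 2

|E| = 2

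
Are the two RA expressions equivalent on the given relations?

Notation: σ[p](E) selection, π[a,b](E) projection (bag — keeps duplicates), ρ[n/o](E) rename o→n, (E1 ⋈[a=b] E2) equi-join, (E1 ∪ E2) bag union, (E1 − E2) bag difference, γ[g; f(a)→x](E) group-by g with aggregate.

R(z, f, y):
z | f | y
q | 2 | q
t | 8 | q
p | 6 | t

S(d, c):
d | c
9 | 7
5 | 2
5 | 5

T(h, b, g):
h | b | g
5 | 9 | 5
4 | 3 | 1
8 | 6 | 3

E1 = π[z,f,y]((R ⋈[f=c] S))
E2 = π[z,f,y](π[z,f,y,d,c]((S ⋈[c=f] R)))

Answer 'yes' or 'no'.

E1 subexpression sizes:
  R → 3
  S → 3
  (R ⋈[f=c] S) → 1
  π[z,f,y]((R ⋈[f=c] S)) → 1
E2 subexpression sizes:
  S → 3
  R → 3
  (S ⋈[c=f] R) → 1
  π[z,f,y,d,c]((S ⋈[c=f] R)) → 1
  π[z,f,y](π[z,f,y,d,c]((S ⋈[c=f] R))) → 1

E1 and E2 produce the same multiset:
z | f | y
q | 2 | q

yes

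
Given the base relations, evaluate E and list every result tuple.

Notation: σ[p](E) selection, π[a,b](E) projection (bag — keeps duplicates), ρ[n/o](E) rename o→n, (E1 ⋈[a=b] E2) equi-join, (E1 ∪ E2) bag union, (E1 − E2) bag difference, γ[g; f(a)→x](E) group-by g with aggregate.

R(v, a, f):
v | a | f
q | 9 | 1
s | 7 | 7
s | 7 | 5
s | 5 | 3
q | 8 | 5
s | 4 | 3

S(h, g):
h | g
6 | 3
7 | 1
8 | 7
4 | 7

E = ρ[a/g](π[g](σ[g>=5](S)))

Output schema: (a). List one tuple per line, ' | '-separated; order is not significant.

Stepwise |·|:
  S → 4
  σ[g>=5](S) → 2
  π[g](σ[g>=5](S)) → 2
  ρ[a/g](π[g](σ[g>=5](S))) → 2

== RESULT ==
a
7
7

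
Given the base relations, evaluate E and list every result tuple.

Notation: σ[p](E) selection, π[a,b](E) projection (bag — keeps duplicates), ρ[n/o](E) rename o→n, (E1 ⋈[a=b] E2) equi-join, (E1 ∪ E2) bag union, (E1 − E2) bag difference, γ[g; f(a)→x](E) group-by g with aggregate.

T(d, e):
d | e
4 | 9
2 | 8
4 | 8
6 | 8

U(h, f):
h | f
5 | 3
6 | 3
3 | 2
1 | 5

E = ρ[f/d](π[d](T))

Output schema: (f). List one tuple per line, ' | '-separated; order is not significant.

Subexpression sizes:
  T → 4
  π[d](T) → 4
  ρ[f/d](π[d](T)) → 4

== RESULT ==
f
2
4
4
6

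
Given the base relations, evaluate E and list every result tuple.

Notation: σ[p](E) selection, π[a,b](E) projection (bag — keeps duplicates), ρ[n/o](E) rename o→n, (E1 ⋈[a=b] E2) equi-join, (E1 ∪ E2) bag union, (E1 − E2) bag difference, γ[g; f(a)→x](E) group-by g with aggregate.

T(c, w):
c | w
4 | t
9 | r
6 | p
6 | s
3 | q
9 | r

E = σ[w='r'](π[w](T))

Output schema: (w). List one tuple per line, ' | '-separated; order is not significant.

Stepwise |·|:
  T → 6
  π[w](T) → 6
  σ[w='r'](π[w](T)) → 2

== RESULT ==
w
r
r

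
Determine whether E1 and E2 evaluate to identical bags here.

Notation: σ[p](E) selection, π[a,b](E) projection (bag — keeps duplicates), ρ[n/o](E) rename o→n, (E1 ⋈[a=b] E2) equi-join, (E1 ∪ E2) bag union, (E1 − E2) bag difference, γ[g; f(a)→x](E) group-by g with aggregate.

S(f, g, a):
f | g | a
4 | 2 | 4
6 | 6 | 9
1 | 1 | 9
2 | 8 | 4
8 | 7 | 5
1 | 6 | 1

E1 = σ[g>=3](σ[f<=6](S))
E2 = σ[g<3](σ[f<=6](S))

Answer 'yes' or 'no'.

E1 stepwise |·|:
  S → 6
  σ[f<=6](S) → 5
  σ[g>=3](σ[f<=6](S)) → 3
E2 stepwise |·|:
  S → 6
  σ[f<=6](S) → 5
  σ[g<3](σ[f<=6](S)) → 2

E1 result:
f | g | a
1 | 6 | 1
2 | 8 | 4
6 | 6 | 9
E2 result:
f | g | a
1 | 1 | 9
4 | 2 | 4
Witness: (2, 8, 4) appears 1× in E1 but 0× in E2.

no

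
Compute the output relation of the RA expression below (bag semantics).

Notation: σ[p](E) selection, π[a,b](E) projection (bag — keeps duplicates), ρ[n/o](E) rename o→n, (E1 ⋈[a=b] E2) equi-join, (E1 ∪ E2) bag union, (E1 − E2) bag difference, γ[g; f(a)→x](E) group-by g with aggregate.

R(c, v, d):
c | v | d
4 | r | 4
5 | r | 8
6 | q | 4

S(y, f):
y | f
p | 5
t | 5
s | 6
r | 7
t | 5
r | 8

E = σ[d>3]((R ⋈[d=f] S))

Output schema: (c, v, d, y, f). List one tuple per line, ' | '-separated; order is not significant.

Stepwise |·|:
  R → 3
  S → 6
  (R ⋈[d=f] S) → 1
  σ[d>3]((R ⋈[d=f] S)) → 1

== RESULT ==
c | v | d | y | f
5 | r | 8 | r | 8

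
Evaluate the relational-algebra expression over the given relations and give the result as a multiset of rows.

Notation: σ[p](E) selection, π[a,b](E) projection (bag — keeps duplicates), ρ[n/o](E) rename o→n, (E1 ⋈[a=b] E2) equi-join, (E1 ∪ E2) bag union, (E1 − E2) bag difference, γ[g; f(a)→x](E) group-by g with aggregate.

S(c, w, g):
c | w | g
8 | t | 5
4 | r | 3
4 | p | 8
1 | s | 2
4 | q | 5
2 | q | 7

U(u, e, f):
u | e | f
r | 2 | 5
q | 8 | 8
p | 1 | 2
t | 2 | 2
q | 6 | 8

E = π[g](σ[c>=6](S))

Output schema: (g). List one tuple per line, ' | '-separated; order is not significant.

Subexpression sizes:
  S → 6
  σ[c>=6](S) → 1
  π[g](σ[c>=6](S)) → 1

== RESULT ==
g
5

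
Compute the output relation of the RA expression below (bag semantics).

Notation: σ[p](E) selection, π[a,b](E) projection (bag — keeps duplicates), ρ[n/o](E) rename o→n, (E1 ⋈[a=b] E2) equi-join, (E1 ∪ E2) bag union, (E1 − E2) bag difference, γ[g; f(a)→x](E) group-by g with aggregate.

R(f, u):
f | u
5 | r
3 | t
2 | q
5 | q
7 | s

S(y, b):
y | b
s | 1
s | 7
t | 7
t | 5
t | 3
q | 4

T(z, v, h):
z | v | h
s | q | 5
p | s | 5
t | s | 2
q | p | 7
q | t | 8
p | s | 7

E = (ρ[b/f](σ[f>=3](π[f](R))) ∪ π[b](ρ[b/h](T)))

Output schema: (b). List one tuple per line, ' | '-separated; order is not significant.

Stepwise |·|:
  R → 5
  π[f](R) → 5
  σ[f>=3](π[f](R)) → 4
  ρ[b/f](σ[f>=3](π[f](R))) → 4
  T → 6
  ρ[b/h](T) → 6
  π[b](ρ[b/h](T)) → 6
  (ρ[b/f](σ[f>=3](π[f](R))) ∪ π[b](ρ[b/h](T))) → 10

== RESULT ==
b
2
3
5
5
5
5
7
7
7
8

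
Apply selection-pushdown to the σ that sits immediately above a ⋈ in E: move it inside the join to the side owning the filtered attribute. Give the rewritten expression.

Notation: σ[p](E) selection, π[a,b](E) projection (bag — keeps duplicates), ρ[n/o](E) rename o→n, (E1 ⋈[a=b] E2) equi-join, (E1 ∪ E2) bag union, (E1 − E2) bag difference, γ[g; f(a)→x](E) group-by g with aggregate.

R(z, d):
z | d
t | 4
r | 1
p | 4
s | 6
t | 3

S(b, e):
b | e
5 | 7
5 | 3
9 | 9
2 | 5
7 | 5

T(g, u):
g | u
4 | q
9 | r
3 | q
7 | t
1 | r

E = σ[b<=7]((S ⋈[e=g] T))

σ filters on b, owned by the left side.
E' = (σ[b<=7](S) ⋈[e=g] T)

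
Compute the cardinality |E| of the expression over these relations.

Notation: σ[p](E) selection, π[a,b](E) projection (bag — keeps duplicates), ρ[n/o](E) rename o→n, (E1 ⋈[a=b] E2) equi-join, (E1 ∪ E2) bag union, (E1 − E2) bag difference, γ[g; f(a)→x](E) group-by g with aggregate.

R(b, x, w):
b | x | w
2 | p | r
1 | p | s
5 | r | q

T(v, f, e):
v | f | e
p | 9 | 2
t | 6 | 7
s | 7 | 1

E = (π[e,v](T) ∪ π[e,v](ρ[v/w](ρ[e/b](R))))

Stepwise |·|:
  T → 3
  π[e,v](T) → 3
  R → 3
  ρ[e/b](R) → 3
  ρ[v/w](ρ[e/b](R)) → 3
  π[e,v](ρ[v/w](ρ[e/b](R))) → 3
  (π[e,v](T) ∪ π[e,v](ρ[v/w](ρ[e/b](R)))) → 6

|E| = 6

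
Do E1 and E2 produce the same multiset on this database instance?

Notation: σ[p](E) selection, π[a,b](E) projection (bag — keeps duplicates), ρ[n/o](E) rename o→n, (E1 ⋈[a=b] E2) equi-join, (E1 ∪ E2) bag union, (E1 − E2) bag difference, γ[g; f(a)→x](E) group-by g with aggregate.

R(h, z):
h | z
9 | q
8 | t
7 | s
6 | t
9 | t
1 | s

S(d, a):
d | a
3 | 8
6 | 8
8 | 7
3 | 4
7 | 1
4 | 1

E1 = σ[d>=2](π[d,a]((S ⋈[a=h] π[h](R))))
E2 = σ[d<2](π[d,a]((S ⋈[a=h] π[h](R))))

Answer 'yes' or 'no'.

E1 subexpression sizes:
  S → 6
  R → 6
  π[h](R) → 6
  (S ⋈[a=h] π[h](R)) → 5
  π[d,a]((S ⋈[a=h] π[h](R))) → 5
  σ[d>=2](π[d,a]((S ⋈[a=h] π[h](R)))) → 5
E2 subexpression sizes:
  S → 6
  R → 6
  π[h](R) → 6
  (S ⋈[a=h] π[h](R)) → 5
  π[d,a]((S ⋈[a=h] π[h](R))) → 5
  σ[d<2](π[d,a]((S ⋈[a=h] π[h](R)))) → 0

E1 result:
d | a
3 | 8
4 | 1
6 | 8
7 | 1
8 | 7
E2 result:
d | a
(0 rows)
Witness: (3, 8) appears 1× in E1 but 0× in E2.

no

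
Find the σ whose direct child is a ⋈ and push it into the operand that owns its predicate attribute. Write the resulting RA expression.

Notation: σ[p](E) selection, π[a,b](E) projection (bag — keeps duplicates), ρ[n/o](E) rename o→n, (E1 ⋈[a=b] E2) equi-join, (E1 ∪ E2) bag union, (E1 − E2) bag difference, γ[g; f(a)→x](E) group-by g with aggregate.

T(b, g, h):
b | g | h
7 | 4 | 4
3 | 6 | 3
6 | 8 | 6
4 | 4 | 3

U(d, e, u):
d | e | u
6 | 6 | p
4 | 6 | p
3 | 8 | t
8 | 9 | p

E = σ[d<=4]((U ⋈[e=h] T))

σ filters on d, owned by the left side.
E' = (σ[d<=4](U) ⋈[e=h] T)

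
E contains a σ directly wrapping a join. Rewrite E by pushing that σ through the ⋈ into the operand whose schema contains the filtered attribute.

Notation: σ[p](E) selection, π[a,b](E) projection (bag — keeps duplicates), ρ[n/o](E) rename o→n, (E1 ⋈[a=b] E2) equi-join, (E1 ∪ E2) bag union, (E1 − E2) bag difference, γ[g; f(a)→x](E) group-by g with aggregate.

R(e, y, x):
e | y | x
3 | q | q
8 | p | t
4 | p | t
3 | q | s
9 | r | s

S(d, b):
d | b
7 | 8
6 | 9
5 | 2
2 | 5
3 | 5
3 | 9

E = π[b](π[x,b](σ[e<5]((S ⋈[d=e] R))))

σ filters on e, owned by the right side.
E' = π[b](π[x,b]((S ⋈[d=e] σ[e<5](R))))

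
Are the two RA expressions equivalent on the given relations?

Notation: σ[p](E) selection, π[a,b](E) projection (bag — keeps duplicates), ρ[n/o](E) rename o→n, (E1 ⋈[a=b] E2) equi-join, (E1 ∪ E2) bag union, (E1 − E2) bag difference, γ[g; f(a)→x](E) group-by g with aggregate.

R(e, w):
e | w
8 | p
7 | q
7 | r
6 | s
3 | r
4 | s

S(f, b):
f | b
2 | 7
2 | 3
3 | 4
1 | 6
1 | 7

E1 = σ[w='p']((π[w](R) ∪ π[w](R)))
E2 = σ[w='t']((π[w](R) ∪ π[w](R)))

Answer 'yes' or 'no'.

E1 subexpression sizes:
  R → 6
  π[w](R) → 6
  R → 6
  π[w](R) → 6
  (π[w](R) ∪ π[w](R)) → 12
  σ[w='p']((π[w](R) ∪ π[w](R))) → 2
E2 subexpression sizes:
  R → 6
  π[w](R) → 6
  R → 6
  π[w](R) → 6
  (π[w](R) ∪ π[w](R)) → 12
  σ[w='t']((π[w](R) ∪ π[w](R))) → 0

E1 result:
w
p
p
E2 result:
w
(0 rows)
Witness: ('p',) appears 2× in E1 but 0× in E2.

no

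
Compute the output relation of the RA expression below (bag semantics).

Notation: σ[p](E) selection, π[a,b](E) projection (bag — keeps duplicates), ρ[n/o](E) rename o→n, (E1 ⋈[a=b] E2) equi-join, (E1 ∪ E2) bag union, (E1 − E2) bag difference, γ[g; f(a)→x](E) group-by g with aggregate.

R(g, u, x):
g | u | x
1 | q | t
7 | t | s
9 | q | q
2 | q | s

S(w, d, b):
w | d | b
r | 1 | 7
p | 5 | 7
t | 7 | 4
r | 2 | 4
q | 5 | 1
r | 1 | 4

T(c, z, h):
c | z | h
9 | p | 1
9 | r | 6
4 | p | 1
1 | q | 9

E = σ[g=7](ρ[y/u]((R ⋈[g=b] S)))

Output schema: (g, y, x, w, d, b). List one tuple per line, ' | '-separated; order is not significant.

Stepwise |·|:
  R → 4
  S → 6
  (R ⋈[g=b] S) → 3
  ρ[y/u]((R ⋈[g=b] S)) → 3
  σ[g=7](ρ[y/u]((R ⋈[g=b] S))) → 2

== RESULT ==
g | y | x | w | d | b
7 | t | s | p | 5 | 7
7 | t | s | r | 1 | 7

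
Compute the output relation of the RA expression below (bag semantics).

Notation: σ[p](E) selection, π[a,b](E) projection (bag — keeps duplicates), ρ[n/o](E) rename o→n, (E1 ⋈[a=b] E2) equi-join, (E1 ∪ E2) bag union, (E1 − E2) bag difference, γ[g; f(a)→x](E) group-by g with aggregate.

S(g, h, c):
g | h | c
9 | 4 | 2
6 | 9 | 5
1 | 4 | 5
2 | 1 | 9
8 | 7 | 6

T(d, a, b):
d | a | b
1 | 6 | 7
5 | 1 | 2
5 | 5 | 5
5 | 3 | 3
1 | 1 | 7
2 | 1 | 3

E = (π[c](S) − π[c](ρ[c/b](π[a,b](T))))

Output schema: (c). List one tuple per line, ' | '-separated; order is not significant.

Subexpression sizes:
  S → 5
  π[c](S) → 5
  T → 6
  π[a,b](T) → 6
  ρ[c/b](π[a,b](T)) → 6
  π[c](ρ[c/b](π[a,b](T))) → 6
  (π[c](S) − π[c](ρ[c/b](π[a,b](T)))) → 3

== RESULT ==
c
5
6
9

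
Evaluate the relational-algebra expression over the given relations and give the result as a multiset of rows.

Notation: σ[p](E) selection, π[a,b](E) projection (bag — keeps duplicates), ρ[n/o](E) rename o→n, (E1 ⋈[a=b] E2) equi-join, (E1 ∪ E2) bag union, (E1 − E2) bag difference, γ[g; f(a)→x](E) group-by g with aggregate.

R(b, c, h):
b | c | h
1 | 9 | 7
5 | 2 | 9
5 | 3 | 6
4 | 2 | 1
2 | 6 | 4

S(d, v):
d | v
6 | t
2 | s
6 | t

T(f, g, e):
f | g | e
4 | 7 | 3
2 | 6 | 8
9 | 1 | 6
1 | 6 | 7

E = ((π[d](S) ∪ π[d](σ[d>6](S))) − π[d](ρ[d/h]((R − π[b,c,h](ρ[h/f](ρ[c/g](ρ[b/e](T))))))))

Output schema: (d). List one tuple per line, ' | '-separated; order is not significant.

Per-node cardinality:
  S → 3
  π[d](S) → 3
  S → 3
  σ[d>6](S) → 0
  π[d](σ[d>6](S)) → 0
  (π[d](S) ∪ π[d](σ[d>6](S))) → 3
  R → 5
  T → 4
  ρ[b/e](T) → 4
  ρ[c/g](ρ[b/e](T)) → 4
  ρ[h/f](ρ[c/g](ρ[b/e](T))) → 4
  π[b,c,h](ρ[h/f](ρ[c/g](ρ[b/e](T)))) → 4
  (R − π[b,c,h](ρ[h/f](ρ[c/g](ρ[b/e](T))))) → 5
  ρ[d/h]((R − π[b,c,h](ρ[h/f](ρ[c/g](ρ[b/e](T)))))) → 5
  π[d](ρ[d/h]((R − π[b,c,h](ρ[h/f](ρ[c/g](ρ[b/e](T))))))) → 5
  ((π[d](S) ∪ π[d](σ[d>6](S))) − π[d](ρ[d/h]((R − π[b,c,h](ρ[h/f](ρ[c/g](ρ[b/e](T)))))))) → 2

== RESULT ==
d
2
6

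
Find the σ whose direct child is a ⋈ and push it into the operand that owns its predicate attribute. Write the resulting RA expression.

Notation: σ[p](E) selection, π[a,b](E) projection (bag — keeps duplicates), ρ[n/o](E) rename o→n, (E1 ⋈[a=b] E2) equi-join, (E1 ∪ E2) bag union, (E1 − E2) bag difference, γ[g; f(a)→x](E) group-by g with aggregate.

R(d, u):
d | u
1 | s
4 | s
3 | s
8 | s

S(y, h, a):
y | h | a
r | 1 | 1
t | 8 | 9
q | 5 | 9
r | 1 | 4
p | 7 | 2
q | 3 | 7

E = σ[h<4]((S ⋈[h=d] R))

σ filters on h, owned by the left side.
E' = (σ[h<4](S) ⋈[h=d] R)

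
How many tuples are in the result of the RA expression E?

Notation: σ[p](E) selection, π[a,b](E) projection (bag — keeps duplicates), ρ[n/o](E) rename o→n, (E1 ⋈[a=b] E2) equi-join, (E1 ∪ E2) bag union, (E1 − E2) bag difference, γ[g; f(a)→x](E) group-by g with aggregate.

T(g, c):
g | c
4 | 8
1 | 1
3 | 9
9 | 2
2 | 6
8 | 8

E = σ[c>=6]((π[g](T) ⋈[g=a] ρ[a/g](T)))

Row counts bottom-up:
  T → 6
  π[g](T) → 6
  T → 6
  ρ[a/g](T) → 6
  (π[g](T) ⋈[g=a] ρ[a/g](T)) → 6
  σ[c>=6]((π[g](T) ⋈[g=a] ρ[a/g](T))) → 4

|E| = 4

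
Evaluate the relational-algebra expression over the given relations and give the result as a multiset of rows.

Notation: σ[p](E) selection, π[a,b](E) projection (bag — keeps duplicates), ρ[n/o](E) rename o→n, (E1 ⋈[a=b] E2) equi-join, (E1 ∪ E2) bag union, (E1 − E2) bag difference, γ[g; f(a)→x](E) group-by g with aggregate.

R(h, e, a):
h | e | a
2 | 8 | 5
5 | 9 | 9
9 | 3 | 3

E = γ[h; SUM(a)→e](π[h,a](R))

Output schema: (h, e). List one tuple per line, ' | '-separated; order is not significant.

Stepwise |·|:
  R → 3
  π[h,a](R) → 3
  γ[h; SUM(a)→e](π[h,a](R)) → 3

== RESULT ==
h | e
2 | 5
5 | 9
9 | 3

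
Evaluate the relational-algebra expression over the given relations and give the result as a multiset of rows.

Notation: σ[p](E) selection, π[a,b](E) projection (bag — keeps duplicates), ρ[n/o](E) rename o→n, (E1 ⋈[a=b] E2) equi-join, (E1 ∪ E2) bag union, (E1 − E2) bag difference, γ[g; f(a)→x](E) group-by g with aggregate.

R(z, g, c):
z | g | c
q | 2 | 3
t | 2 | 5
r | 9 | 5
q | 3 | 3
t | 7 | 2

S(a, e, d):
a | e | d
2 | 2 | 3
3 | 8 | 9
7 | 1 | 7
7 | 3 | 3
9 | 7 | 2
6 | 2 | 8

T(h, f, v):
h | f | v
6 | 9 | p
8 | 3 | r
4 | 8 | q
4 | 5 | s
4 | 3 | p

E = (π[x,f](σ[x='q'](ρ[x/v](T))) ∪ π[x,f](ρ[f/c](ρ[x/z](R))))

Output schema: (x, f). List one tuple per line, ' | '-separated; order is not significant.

Row counts bottom-up:
  T → 5
  ρ[x/v](T) → 5
  σ[x='q'](ρ[x/v](T)) → 1
  π[x,f](σ[x='q'](ρ[x/v](T))) → 1
  R → 5
  ρ[x/z](R) → 5
  ρ[f/c](ρ[x/z](R)) → 5
  π[x,f](ρ[f/c](ρ[x/z](R))) → 5
  (π[x,f](σ[x='q'](ρ[x/v](T))) ∪ π[x,f](ρ[f/c](ρ[x/z](R)))) → 6

== RESULT ==
x | f
q | 3
q | 3
q | 8
r | 5
t | 2
t | 5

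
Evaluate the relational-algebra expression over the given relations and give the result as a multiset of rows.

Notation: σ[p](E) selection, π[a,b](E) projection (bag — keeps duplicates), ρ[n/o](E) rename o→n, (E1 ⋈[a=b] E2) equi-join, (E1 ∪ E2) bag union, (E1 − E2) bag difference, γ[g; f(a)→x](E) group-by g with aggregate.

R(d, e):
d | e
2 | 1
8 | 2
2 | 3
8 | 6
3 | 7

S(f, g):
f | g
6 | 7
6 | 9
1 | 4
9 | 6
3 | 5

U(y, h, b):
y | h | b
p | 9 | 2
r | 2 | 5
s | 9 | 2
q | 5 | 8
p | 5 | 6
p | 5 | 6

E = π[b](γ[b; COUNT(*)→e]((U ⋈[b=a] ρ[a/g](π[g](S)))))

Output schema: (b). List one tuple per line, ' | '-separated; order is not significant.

Per-node cardinality:
  U → 6
  S → 5
  π[g](S) → 5
  ρ[a/g](π[g](S)) → 5
  (U ⋈[b=a] ρ[a/g](π[g](S))) → 3
  γ[b; COUNT(*)→e]((U ⋈[b=a] ρ[a/g](π[g](S)))) → 2
  π[b](γ[b; COUNT(*)→e]((U ⋈[b=a] ρ[a/g](π[g](S))))) → 2

== RESULT ==
b
5
6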